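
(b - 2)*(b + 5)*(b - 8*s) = b^3 - 8*b^2*s + 3*b^2 - 24*b*s - 10*b + 80*s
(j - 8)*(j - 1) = j^2 - 9*j + 8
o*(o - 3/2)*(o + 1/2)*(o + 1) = o^4 - 7*o^2/4 - 3*o/4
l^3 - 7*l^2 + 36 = (l - 6)*(l - 3)*(l + 2)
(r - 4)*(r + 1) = r^2 - 3*r - 4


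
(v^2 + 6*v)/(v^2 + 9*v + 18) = v/(v + 3)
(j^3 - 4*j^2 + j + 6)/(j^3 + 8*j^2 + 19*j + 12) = (j^2 - 5*j + 6)/(j^2 + 7*j + 12)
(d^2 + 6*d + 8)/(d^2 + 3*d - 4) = (d + 2)/(d - 1)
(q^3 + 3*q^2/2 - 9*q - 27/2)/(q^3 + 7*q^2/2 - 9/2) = (q - 3)/(q - 1)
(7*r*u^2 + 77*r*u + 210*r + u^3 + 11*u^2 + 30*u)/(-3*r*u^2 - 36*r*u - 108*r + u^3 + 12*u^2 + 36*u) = (-7*r*u - 35*r - u^2 - 5*u)/(3*r*u + 18*r - u^2 - 6*u)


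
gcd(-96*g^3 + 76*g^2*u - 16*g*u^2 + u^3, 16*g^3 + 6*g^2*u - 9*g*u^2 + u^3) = 16*g^2 - 10*g*u + u^2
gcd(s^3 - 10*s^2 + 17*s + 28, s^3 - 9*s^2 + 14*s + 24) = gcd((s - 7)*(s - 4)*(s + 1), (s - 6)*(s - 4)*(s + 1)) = s^2 - 3*s - 4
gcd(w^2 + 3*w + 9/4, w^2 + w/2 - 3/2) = w + 3/2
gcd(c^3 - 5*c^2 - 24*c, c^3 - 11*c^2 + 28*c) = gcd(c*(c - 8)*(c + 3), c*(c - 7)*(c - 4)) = c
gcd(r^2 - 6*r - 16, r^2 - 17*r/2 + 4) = r - 8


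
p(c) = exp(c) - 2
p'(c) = exp(c)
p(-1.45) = -1.77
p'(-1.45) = 0.23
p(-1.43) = -1.76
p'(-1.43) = 0.24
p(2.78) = 14.12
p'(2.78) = 16.12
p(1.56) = 2.76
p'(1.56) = 4.76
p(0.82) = 0.27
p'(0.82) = 2.27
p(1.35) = 1.86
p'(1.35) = 3.86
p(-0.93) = -1.61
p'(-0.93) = 0.39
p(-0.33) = -1.28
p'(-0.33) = 0.72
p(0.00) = -1.00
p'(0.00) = 1.00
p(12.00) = 162752.79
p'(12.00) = 162754.79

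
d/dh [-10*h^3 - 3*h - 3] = -30*h^2 - 3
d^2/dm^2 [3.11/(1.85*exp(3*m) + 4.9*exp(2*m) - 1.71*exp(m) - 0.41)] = ((-51.7815*exp(2*m) - 60.956*exp(m) + 5.3181)*(1.85*exp(3*m) + 4.9*exp(2*m) - 1.71*exp(m) - 0.41) + 3.11*(5.55*exp(2*m) + 9.8*exp(m) - 1.71)*(11.1*exp(2*m) + 19.6*exp(m) - 3.42)*exp(m))*exp(m)/(1.85*exp(3*m) + 4.9*exp(2*m) - 1.71*exp(m) - 0.41)^3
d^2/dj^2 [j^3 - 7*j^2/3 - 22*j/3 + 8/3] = 6*j - 14/3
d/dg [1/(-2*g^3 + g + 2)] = (6*g^2 - 1)/(-2*g^3 + g + 2)^2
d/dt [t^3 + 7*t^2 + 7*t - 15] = 3*t^2 + 14*t + 7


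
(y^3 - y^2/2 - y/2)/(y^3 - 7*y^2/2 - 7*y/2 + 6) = y*(2*y + 1)/(2*y^2 - 5*y - 12)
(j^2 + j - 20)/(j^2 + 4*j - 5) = (j - 4)/(j - 1)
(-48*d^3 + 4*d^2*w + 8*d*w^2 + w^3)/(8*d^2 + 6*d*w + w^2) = (-12*d^2 + 4*d*w + w^2)/(2*d + w)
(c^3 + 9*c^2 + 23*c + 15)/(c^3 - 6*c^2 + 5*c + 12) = (c^2 + 8*c + 15)/(c^2 - 7*c + 12)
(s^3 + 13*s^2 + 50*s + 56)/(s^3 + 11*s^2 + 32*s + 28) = (s + 4)/(s + 2)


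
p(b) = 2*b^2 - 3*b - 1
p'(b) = 4*b - 3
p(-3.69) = 37.30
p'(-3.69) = -17.76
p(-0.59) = 1.47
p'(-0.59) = -5.36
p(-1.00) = 4.00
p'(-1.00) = -7.00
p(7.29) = 83.42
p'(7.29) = 26.16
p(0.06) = -1.17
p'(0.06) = -2.76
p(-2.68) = 21.40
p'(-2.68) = -13.72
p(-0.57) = 1.36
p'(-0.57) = -5.28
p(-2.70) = 21.68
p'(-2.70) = -13.80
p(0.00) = -1.00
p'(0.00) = -3.00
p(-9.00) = 188.00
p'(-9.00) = -39.00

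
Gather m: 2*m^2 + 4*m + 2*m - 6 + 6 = 2*m^2 + 6*m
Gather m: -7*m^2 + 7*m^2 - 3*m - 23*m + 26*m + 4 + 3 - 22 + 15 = 0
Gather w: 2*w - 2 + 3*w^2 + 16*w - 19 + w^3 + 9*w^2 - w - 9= w^3 + 12*w^2 + 17*w - 30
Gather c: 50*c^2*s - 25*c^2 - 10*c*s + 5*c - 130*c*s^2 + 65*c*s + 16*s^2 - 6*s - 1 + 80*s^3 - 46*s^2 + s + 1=c^2*(50*s - 25) + c*(-130*s^2 + 55*s + 5) + 80*s^3 - 30*s^2 - 5*s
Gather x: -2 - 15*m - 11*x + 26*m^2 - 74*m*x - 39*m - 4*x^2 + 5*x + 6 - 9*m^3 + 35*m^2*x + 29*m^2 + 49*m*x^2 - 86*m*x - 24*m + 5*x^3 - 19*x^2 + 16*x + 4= -9*m^3 + 55*m^2 - 78*m + 5*x^3 + x^2*(49*m - 23) + x*(35*m^2 - 160*m + 10) + 8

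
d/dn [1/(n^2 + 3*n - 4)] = (-2*n - 3)/(n^2 + 3*n - 4)^2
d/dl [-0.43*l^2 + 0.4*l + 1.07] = 0.4 - 0.86*l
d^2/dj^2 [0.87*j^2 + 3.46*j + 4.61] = 1.74000000000000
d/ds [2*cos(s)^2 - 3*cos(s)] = (3 - 4*cos(s))*sin(s)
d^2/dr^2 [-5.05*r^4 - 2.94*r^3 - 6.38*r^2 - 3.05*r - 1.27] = -60.6*r^2 - 17.64*r - 12.76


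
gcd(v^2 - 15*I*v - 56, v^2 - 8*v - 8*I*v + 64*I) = v - 8*I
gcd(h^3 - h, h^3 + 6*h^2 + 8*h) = h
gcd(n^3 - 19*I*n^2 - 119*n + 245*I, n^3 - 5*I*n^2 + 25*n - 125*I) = n - 5*I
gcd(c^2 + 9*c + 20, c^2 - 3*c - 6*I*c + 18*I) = 1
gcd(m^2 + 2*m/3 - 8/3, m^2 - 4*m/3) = m - 4/3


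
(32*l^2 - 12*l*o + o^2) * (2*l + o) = 64*l^3 + 8*l^2*o - 10*l*o^2 + o^3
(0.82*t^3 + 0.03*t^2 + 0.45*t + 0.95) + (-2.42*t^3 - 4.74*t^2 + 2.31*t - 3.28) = -1.6*t^3 - 4.71*t^2 + 2.76*t - 2.33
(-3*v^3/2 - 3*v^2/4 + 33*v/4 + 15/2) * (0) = 0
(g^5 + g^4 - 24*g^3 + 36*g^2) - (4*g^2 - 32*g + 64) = g^5 + g^4 - 24*g^3 + 32*g^2 + 32*g - 64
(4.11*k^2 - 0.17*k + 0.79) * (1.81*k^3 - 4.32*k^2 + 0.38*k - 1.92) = 7.4391*k^5 - 18.0629*k^4 + 3.7261*k^3 - 11.3686*k^2 + 0.6266*k - 1.5168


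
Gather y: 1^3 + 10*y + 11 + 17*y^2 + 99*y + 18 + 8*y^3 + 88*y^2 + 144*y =8*y^3 + 105*y^2 + 253*y + 30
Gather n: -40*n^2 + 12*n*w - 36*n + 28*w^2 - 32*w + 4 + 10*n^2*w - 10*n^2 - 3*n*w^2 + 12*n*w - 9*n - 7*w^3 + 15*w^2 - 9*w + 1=n^2*(10*w - 50) + n*(-3*w^2 + 24*w - 45) - 7*w^3 + 43*w^2 - 41*w + 5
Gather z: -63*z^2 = -63*z^2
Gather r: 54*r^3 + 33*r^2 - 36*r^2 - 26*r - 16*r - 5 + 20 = 54*r^3 - 3*r^2 - 42*r + 15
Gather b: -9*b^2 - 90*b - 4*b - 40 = -9*b^2 - 94*b - 40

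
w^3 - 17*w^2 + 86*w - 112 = (w - 8)*(w - 7)*(w - 2)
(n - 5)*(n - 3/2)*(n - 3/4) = n^3 - 29*n^2/4 + 99*n/8 - 45/8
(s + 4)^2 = s^2 + 8*s + 16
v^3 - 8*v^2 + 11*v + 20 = (v - 5)*(v - 4)*(v + 1)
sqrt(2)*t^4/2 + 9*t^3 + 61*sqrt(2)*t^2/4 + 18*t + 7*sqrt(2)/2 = (t + sqrt(2)/2)*(t + sqrt(2))*(t + 7*sqrt(2))*(sqrt(2)*t/2 + 1/2)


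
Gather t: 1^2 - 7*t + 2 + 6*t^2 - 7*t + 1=6*t^2 - 14*t + 4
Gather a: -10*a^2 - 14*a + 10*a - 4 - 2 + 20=-10*a^2 - 4*a + 14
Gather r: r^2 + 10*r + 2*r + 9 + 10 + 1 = r^2 + 12*r + 20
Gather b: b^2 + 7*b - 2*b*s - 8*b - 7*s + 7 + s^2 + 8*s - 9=b^2 + b*(-2*s - 1) + s^2 + s - 2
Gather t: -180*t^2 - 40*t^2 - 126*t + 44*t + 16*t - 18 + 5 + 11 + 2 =-220*t^2 - 66*t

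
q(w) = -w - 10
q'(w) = -1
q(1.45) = -11.45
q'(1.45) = -1.00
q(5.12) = -15.12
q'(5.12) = -1.00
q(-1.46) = -8.54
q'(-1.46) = -1.00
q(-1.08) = -8.92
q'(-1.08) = -1.00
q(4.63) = -14.63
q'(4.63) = -1.00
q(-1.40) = -8.60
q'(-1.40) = -1.00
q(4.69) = -14.69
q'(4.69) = -1.00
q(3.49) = -13.49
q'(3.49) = -1.00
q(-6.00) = -4.00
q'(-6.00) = -1.00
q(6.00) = -16.00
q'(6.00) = -1.00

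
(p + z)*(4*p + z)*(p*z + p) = 4*p^3*z + 4*p^3 + 5*p^2*z^2 + 5*p^2*z + p*z^3 + p*z^2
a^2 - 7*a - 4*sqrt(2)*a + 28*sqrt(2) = (a - 7)*(a - 4*sqrt(2))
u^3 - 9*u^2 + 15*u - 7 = (u - 7)*(u - 1)^2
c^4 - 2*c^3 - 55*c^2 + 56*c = c*(c - 8)*(c - 1)*(c + 7)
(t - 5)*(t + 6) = t^2 + t - 30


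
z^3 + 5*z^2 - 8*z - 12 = (z - 2)*(z + 1)*(z + 6)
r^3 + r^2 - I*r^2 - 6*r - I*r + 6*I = (r - 2)*(r + 3)*(r - I)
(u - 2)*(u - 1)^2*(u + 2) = u^4 - 2*u^3 - 3*u^2 + 8*u - 4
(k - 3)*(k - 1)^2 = k^3 - 5*k^2 + 7*k - 3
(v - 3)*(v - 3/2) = v^2 - 9*v/2 + 9/2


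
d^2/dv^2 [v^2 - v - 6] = 2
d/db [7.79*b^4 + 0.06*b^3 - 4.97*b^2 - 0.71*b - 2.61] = 31.16*b^3 + 0.18*b^2 - 9.94*b - 0.71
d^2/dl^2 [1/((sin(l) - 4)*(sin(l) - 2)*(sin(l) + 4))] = (-9*sin(l)^6 + 22*sin(l)^5 + 28*sin(l)^4 + 160*sin(l)^3 - 584*sin(l)^2 - 512*sin(l) + 640)/((sin(l) - 4)^3*(sin(l) - 2)^3*(sin(l) + 4)^3)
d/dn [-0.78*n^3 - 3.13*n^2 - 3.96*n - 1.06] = -2.34*n^2 - 6.26*n - 3.96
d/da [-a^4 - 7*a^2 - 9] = -4*a^3 - 14*a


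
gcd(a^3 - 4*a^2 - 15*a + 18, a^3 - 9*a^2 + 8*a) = a - 1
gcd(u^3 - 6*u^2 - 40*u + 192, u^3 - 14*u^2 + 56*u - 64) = u^2 - 12*u + 32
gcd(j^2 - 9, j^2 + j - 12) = j - 3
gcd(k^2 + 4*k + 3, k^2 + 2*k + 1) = k + 1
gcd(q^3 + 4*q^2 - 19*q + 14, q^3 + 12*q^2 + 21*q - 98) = q^2 + 5*q - 14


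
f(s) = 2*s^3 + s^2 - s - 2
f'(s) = 6*s^2 + 2*s - 1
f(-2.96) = -42.15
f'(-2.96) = 45.65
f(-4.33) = -141.29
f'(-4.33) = 102.83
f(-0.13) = -1.86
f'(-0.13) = -1.16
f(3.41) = 85.52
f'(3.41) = 75.59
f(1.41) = 4.18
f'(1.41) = 13.75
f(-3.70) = -85.92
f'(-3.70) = 73.74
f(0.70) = -1.52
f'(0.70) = 3.34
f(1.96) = 14.94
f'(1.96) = 25.97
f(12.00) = 3586.00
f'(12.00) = 887.00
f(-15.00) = -6512.00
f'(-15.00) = 1319.00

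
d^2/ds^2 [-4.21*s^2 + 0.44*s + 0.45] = -8.42000000000000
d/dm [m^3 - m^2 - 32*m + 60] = 3*m^2 - 2*m - 32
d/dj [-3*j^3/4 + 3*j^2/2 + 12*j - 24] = -9*j^2/4 + 3*j + 12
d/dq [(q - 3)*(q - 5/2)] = 2*q - 11/2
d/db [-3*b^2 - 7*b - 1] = -6*b - 7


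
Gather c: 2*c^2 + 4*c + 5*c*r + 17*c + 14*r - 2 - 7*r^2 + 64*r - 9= 2*c^2 + c*(5*r + 21) - 7*r^2 + 78*r - 11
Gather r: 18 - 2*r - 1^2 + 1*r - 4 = 13 - r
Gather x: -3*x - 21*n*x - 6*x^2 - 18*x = -6*x^2 + x*(-21*n - 21)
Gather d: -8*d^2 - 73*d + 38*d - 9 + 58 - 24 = -8*d^2 - 35*d + 25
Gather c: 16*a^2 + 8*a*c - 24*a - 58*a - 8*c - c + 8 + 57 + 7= 16*a^2 - 82*a + c*(8*a - 9) + 72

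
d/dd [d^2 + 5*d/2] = 2*d + 5/2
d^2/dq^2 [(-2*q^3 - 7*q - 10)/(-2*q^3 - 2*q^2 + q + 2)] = 8*(-2*q^6 + 24*q^5 + 93*q^4 + 93*q^3 + 60*q^2 + 42*q + 9)/(8*q^9 + 24*q^8 + 12*q^7 - 40*q^6 - 54*q^5 + 6*q^4 + 47*q^3 + 18*q^2 - 12*q - 8)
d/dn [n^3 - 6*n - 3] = 3*n^2 - 6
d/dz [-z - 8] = -1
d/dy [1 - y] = -1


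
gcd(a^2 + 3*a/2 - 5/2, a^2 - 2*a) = 1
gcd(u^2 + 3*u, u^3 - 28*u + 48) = 1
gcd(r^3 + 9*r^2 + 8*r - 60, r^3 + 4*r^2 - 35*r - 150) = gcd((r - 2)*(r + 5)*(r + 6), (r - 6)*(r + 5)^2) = r + 5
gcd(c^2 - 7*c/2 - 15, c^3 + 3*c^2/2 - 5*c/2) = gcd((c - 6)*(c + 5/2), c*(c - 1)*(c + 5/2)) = c + 5/2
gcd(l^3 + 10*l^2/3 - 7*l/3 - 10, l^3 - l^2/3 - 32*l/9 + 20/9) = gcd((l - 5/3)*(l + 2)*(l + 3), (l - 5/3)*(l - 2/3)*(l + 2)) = l^2 + l/3 - 10/3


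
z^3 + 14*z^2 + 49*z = z*(z + 7)^2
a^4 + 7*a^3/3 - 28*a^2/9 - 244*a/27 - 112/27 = (a - 2)*(a + 2/3)*(a + 4/3)*(a + 7/3)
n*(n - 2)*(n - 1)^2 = n^4 - 4*n^3 + 5*n^2 - 2*n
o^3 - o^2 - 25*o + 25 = (o - 5)*(o - 1)*(o + 5)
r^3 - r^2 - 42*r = r*(r - 7)*(r + 6)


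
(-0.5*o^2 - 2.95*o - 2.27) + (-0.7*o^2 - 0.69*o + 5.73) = -1.2*o^2 - 3.64*o + 3.46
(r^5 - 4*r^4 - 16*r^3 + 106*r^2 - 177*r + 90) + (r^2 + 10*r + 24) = r^5 - 4*r^4 - 16*r^3 + 107*r^2 - 167*r + 114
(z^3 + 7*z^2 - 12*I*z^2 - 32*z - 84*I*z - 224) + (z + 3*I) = z^3 + 7*z^2 - 12*I*z^2 - 31*z - 84*I*z - 224 + 3*I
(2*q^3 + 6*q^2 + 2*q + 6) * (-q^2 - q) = -2*q^5 - 8*q^4 - 8*q^3 - 8*q^2 - 6*q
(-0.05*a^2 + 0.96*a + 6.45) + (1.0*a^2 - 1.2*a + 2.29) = 0.95*a^2 - 0.24*a + 8.74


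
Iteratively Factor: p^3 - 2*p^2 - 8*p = (p)*(p^2 - 2*p - 8) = p*(p + 2)*(p - 4)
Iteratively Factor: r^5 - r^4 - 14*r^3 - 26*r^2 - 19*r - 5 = (r + 1)*(r^4 - 2*r^3 - 12*r^2 - 14*r - 5) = (r + 1)^2*(r^3 - 3*r^2 - 9*r - 5) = (r - 5)*(r + 1)^2*(r^2 + 2*r + 1) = (r - 5)*(r + 1)^3*(r + 1)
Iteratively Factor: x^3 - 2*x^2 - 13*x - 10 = (x + 1)*(x^2 - 3*x - 10) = (x + 1)*(x + 2)*(x - 5)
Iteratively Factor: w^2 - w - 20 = (w - 5)*(w + 4)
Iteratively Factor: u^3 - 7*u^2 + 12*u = (u - 4)*(u^2 - 3*u) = u*(u - 4)*(u - 3)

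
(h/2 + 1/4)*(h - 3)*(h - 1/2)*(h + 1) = h^4/2 - h^3 - 13*h^2/8 + h/4 + 3/8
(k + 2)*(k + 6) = k^2 + 8*k + 12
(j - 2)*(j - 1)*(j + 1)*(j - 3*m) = j^4 - 3*j^3*m - 2*j^3 + 6*j^2*m - j^2 + 3*j*m + 2*j - 6*m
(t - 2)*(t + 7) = t^2 + 5*t - 14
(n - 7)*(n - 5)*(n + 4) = n^3 - 8*n^2 - 13*n + 140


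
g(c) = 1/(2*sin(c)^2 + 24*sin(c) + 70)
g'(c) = (-4*sin(c)*cos(c) - 24*cos(c))/(2*sin(c)^2 + 24*sin(c) + 70)^2 = -(sin(c) + 6)*cos(c)/(sin(c)^2 + 12*sin(c) + 35)^2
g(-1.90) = 0.02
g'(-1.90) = 0.00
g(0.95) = 0.01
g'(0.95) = -0.00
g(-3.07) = 0.01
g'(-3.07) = 0.01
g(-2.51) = 0.02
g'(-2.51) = 0.01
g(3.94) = 0.02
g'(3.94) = 0.01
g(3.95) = 0.02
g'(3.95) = 0.01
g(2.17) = 0.01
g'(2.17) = 0.00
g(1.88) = 0.01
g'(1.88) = 0.00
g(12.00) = 0.02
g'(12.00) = -0.00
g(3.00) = 0.01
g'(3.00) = 0.00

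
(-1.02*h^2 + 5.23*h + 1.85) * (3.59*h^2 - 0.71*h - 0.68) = -3.6618*h^4 + 19.4999*h^3 + 3.6218*h^2 - 4.8699*h - 1.258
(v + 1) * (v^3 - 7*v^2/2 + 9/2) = v^4 - 5*v^3/2 - 7*v^2/2 + 9*v/2 + 9/2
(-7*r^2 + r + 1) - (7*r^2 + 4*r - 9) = -14*r^2 - 3*r + 10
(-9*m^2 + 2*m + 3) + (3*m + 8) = -9*m^2 + 5*m + 11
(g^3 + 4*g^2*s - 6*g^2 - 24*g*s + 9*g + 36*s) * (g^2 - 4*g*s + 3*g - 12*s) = g^5 - 3*g^4 - 16*g^3*s^2 - 9*g^3 + 48*g^2*s^2 + 27*g^2 + 144*g*s^2 - 432*s^2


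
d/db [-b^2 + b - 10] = 1 - 2*b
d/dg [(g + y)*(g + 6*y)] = 2*g + 7*y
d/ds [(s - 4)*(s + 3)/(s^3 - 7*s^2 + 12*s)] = (-s^2 - 6*s + 9)/(s^2*(s^2 - 6*s + 9))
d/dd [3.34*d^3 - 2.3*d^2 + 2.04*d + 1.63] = 10.02*d^2 - 4.6*d + 2.04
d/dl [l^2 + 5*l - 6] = 2*l + 5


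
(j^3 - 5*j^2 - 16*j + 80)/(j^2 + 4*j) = j - 9 + 20/j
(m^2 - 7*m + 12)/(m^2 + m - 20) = (m - 3)/(m + 5)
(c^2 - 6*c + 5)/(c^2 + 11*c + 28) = (c^2 - 6*c + 5)/(c^2 + 11*c + 28)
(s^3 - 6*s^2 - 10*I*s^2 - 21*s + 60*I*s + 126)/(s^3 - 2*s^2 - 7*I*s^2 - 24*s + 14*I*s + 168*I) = (s - 3*I)/(s + 4)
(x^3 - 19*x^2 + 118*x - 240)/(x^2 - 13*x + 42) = (x^2 - 13*x + 40)/(x - 7)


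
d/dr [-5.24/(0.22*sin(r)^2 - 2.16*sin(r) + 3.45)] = (2.3056*sin(r) - 11.3184)*cos(r)/(0.22*sin(r)^2 - 2.16*sin(r) + 3.45)^2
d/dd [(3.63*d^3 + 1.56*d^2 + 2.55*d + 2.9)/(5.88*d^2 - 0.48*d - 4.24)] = (21.3444*d^4 - 3.4848*d^3 - 61.9164*d^2 - 47.3328*d - 9.42)/(34.5744*d^4 - 5.6448*d^3 - 49.632*d^2 + 4.0704*d + 17.9776)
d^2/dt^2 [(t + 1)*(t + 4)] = 2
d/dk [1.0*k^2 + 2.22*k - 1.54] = 2.0*k + 2.22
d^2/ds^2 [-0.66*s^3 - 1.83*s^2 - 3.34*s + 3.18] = -3.96*s - 3.66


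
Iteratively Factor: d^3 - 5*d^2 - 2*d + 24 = (d + 2)*(d^2 - 7*d + 12) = (d - 3)*(d + 2)*(d - 4)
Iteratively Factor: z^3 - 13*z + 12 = (z - 3)*(z^2 + 3*z - 4) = (z - 3)*(z - 1)*(z + 4)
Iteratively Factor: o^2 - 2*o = (o - 2)*(o)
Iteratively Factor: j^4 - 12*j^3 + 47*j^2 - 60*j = (j - 5)*(j^3 - 7*j^2 + 12*j) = j*(j - 5)*(j^2 - 7*j + 12) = j*(j - 5)*(j - 4)*(j - 3)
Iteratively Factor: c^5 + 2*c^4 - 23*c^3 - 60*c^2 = (c)*(c^4 + 2*c^3 - 23*c^2 - 60*c) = c*(c - 5)*(c^3 + 7*c^2 + 12*c) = c^2*(c - 5)*(c^2 + 7*c + 12) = c^2*(c - 5)*(c + 3)*(c + 4)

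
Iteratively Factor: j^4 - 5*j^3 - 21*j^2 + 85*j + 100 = (j - 5)*(j^3 - 21*j - 20) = (j - 5)^2*(j^2 + 5*j + 4) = (j - 5)^2*(j + 1)*(j + 4)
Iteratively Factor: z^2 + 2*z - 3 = (z + 3)*(z - 1)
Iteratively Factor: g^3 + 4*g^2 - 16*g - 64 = (g + 4)*(g^2 - 16) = (g + 4)^2*(g - 4)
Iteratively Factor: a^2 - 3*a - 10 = (a - 5)*(a + 2)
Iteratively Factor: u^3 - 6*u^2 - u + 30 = (u - 5)*(u^2 - u - 6) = (u - 5)*(u + 2)*(u - 3)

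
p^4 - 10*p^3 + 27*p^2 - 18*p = p*(p - 6)*(p - 3)*(p - 1)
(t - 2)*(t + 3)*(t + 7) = t^3 + 8*t^2 + t - 42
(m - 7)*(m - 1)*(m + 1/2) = m^3 - 15*m^2/2 + 3*m + 7/2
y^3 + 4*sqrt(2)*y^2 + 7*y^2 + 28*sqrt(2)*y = y*(y + 7)*(y + 4*sqrt(2))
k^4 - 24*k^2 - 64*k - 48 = (k - 6)*(k + 2)^3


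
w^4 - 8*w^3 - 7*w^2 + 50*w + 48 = (w - 8)*(w - 3)*(w + 1)*(w + 2)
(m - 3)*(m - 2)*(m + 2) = m^3 - 3*m^2 - 4*m + 12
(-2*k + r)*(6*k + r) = -12*k^2 + 4*k*r + r^2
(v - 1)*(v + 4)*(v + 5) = v^3 + 8*v^2 + 11*v - 20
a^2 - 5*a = a*(a - 5)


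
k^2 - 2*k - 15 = (k - 5)*(k + 3)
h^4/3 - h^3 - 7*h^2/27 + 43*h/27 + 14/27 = (h/3 + 1/3)*(h - 7/3)*(h - 2)*(h + 1/3)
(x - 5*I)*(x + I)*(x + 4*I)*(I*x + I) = I*x^4 + I*x^3 + 21*I*x^2 - 20*x + 21*I*x - 20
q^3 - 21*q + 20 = (q - 4)*(q - 1)*(q + 5)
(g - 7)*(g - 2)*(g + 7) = g^3 - 2*g^2 - 49*g + 98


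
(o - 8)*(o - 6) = o^2 - 14*o + 48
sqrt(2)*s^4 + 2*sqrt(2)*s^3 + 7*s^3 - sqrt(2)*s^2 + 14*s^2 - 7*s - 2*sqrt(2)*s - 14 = (s - 1)*(s + 2)*(s + 7*sqrt(2)/2)*(sqrt(2)*s + sqrt(2))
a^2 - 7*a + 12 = (a - 4)*(a - 3)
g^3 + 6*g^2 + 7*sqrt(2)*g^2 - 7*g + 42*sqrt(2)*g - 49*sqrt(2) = (g - 1)*(g + 7)*(g + 7*sqrt(2))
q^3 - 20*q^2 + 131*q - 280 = (q - 8)*(q - 7)*(q - 5)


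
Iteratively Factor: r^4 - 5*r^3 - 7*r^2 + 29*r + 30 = (r - 3)*(r^3 - 2*r^2 - 13*r - 10) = (r - 3)*(r + 1)*(r^2 - 3*r - 10) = (r - 3)*(r + 1)*(r + 2)*(r - 5)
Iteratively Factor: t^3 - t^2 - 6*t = (t - 3)*(t^2 + 2*t) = t*(t - 3)*(t + 2)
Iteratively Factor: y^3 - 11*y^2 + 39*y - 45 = (y - 3)*(y^2 - 8*y + 15) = (y - 5)*(y - 3)*(y - 3)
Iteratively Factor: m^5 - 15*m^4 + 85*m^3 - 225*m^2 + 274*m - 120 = (m - 1)*(m^4 - 14*m^3 + 71*m^2 - 154*m + 120) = (m - 4)*(m - 1)*(m^3 - 10*m^2 + 31*m - 30) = (m - 5)*(m - 4)*(m - 1)*(m^2 - 5*m + 6) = (m - 5)*(m - 4)*(m - 3)*(m - 1)*(m - 2)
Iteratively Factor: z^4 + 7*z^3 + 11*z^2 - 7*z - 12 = (z + 3)*(z^3 + 4*z^2 - z - 4) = (z + 1)*(z + 3)*(z^2 + 3*z - 4) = (z + 1)*(z + 3)*(z + 4)*(z - 1)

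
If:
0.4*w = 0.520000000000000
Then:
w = 1.30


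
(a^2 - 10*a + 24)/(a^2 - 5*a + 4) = (a - 6)/(a - 1)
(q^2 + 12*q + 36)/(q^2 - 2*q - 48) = (q + 6)/(q - 8)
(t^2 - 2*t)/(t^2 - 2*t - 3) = t*(2 - t)/(-t^2 + 2*t + 3)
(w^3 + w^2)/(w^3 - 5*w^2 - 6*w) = w/(w - 6)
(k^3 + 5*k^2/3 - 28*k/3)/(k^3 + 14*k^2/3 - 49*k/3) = (k + 4)/(k + 7)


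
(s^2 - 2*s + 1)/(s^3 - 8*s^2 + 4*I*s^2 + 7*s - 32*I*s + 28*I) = (s - 1)/(s^2 + s*(-7 + 4*I) - 28*I)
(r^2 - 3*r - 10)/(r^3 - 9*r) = (r^2 - 3*r - 10)/(r*(r^2 - 9))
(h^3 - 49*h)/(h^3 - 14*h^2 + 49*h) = (h + 7)/(h - 7)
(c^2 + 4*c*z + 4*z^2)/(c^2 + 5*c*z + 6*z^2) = (c + 2*z)/(c + 3*z)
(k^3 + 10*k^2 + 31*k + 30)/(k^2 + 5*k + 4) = (k^3 + 10*k^2 + 31*k + 30)/(k^2 + 5*k + 4)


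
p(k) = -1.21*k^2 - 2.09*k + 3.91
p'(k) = -2.42*k - 2.09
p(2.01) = -5.18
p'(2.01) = -6.95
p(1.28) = -0.75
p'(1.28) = -5.19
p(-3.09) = -1.19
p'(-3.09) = 5.39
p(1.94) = -4.70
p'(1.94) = -6.78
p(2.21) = -6.62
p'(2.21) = -7.44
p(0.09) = 3.71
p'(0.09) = -2.31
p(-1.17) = 4.70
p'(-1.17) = 0.74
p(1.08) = 0.24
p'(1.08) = -4.70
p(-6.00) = -27.11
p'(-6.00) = 12.43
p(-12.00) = -145.25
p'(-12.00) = 26.95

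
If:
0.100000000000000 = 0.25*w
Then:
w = 0.40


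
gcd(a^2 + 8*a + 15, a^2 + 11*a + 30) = a + 5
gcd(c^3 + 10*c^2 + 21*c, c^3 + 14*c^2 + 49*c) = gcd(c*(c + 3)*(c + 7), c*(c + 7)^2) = c^2 + 7*c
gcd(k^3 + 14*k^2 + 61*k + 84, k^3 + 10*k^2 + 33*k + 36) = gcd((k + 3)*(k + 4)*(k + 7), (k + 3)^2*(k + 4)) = k^2 + 7*k + 12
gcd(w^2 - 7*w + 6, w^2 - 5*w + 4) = w - 1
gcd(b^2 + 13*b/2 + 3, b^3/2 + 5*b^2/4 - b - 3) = 1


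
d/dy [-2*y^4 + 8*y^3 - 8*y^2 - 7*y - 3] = -8*y^3 + 24*y^2 - 16*y - 7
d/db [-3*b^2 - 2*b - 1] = -6*b - 2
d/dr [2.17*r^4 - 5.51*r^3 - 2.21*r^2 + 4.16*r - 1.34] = 8.68*r^3 - 16.53*r^2 - 4.42*r + 4.16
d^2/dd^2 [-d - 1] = 0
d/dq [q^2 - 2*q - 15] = 2*q - 2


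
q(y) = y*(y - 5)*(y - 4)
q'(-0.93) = 39.33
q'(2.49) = -6.22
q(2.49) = 9.44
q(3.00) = 6.00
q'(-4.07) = 142.95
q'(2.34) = -5.69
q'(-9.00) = 425.00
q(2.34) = 10.33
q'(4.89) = 3.72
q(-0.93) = -27.19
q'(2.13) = -4.73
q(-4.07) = -297.90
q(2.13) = 11.43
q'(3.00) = -7.00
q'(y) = y*(y - 5) + y*(y - 4) + (y - 5)*(y - 4) = 3*y^2 - 18*y + 20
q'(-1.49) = 53.48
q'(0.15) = 17.37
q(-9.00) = -1638.00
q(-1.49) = -53.09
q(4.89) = -0.48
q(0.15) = 2.80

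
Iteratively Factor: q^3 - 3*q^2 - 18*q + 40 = (q + 4)*(q^2 - 7*q + 10) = (q - 5)*(q + 4)*(q - 2)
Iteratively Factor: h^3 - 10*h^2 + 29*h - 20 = (h - 5)*(h^2 - 5*h + 4) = (h - 5)*(h - 4)*(h - 1)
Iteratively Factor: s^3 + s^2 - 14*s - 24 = (s - 4)*(s^2 + 5*s + 6) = (s - 4)*(s + 3)*(s + 2)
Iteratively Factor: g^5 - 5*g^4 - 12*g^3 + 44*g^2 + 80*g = (g - 5)*(g^4 - 12*g^2 - 16*g) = (g - 5)*(g + 2)*(g^3 - 2*g^2 - 8*g) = (g - 5)*(g + 2)^2*(g^2 - 4*g) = g*(g - 5)*(g + 2)^2*(g - 4)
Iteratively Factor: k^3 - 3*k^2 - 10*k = (k + 2)*(k^2 - 5*k) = k*(k + 2)*(k - 5)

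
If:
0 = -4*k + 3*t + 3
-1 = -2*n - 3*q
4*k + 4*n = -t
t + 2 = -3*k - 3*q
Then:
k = -3/14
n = 15/28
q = -1/42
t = -9/7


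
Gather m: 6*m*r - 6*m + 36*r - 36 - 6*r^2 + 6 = m*(6*r - 6) - 6*r^2 + 36*r - 30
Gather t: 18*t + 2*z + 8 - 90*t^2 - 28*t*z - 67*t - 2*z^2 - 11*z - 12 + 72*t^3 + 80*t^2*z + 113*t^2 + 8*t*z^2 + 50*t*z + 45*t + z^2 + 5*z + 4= 72*t^3 + t^2*(80*z + 23) + t*(8*z^2 + 22*z - 4) - z^2 - 4*z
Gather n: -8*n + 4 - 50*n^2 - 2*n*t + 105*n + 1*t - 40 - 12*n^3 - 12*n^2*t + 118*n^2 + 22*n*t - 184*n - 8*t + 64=-12*n^3 + n^2*(68 - 12*t) + n*(20*t - 87) - 7*t + 28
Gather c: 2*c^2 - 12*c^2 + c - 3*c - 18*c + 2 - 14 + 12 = -10*c^2 - 20*c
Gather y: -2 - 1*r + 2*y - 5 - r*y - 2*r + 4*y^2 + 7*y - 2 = -3*r + 4*y^2 + y*(9 - r) - 9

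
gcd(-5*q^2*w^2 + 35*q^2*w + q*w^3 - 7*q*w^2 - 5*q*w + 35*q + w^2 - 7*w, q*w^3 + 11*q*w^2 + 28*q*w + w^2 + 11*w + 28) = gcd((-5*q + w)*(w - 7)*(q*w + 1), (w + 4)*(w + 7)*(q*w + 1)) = q*w + 1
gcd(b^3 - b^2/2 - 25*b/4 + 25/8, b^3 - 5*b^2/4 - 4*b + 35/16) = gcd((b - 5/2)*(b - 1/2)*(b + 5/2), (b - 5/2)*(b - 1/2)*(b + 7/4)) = b^2 - 3*b + 5/4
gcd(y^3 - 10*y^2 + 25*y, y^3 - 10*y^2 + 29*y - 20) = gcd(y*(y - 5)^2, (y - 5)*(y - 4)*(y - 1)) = y - 5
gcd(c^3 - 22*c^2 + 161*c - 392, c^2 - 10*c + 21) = c - 7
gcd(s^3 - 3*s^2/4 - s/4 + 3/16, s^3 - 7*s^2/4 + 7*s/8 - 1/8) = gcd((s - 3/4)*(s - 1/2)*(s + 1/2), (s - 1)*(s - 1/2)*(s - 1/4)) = s - 1/2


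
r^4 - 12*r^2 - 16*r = r*(r - 4)*(r + 2)^2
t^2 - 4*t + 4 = (t - 2)^2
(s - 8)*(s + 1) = s^2 - 7*s - 8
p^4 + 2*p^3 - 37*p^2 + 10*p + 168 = (p - 4)*(p - 3)*(p + 2)*(p + 7)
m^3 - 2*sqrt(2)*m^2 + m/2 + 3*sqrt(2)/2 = (m - 3*sqrt(2)/2)*(m - sqrt(2))*(m + sqrt(2)/2)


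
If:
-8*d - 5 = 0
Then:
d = -5/8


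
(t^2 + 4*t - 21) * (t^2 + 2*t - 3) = t^4 + 6*t^3 - 16*t^2 - 54*t + 63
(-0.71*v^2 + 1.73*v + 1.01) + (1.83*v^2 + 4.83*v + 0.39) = 1.12*v^2 + 6.56*v + 1.4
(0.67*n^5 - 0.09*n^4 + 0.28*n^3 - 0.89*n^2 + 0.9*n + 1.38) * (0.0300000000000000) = 0.0201*n^5 - 0.0027*n^4 + 0.0084*n^3 - 0.0267*n^2 + 0.027*n + 0.0414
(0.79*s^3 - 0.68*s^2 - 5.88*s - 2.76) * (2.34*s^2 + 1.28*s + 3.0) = 1.8486*s^5 - 0.58*s^4 - 12.2596*s^3 - 16.0248*s^2 - 21.1728*s - 8.28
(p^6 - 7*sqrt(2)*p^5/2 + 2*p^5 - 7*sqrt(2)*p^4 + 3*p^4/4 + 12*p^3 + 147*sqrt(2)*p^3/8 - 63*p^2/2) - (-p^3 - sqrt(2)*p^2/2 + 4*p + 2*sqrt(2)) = p^6 - 7*sqrt(2)*p^5/2 + 2*p^5 - 7*sqrt(2)*p^4 + 3*p^4/4 + 13*p^3 + 147*sqrt(2)*p^3/8 - 63*p^2/2 + sqrt(2)*p^2/2 - 4*p - 2*sqrt(2)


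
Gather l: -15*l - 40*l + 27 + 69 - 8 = 88 - 55*l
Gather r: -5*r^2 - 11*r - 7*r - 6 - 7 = -5*r^2 - 18*r - 13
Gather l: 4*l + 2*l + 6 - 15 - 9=6*l - 18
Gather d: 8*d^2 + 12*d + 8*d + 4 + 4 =8*d^2 + 20*d + 8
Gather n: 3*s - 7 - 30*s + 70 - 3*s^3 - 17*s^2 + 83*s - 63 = -3*s^3 - 17*s^2 + 56*s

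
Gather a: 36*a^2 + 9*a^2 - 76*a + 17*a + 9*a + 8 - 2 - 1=45*a^2 - 50*a + 5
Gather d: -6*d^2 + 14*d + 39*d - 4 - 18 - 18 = -6*d^2 + 53*d - 40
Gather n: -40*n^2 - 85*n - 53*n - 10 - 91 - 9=-40*n^2 - 138*n - 110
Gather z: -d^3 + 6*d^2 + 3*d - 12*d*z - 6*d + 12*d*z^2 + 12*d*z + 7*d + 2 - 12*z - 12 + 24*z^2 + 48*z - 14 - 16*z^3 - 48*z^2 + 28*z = -d^3 + 6*d^2 + 4*d - 16*z^3 + z^2*(12*d - 24) + 64*z - 24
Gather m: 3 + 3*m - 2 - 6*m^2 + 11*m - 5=-6*m^2 + 14*m - 4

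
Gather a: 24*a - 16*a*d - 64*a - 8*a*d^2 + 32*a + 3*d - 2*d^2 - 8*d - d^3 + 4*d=a*(-8*d^2 - 16*d - 8) - d^3 - 2*d^2 - d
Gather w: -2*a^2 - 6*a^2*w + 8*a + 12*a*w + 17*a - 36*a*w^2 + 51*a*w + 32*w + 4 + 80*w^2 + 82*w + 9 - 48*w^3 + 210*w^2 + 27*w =-2*a^2 + 25*a - 48*w^3 + w^2*(290 - 36*a) + w*(-6*a^2 + 63*a + 141) + 13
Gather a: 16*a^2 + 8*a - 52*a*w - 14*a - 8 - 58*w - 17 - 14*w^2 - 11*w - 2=16*a^2 + a*(-52*w - 6) - 14*w^2 - 69*w - 27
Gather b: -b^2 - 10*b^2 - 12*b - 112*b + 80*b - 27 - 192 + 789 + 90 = -11*b^2 - 44*b + 660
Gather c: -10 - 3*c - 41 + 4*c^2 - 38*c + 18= 4*c^2 - 41*c - 33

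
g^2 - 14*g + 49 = (g - 7)^2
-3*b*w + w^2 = w*(-3*b + w)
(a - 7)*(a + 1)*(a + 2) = a^3 - 4*a^2 - 19*a - 14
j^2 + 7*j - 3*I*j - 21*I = (j + 7)*(j - 3*I)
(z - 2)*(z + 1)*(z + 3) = z^3 + 2*z^2 - 5*z - 6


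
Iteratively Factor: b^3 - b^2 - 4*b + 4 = (b - 2)*(b^2 + b - 2) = (b - 2)*(b + 2)*(b - 1)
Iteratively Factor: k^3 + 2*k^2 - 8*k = (k + 4)*(k^2 - 2*k) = k*(k + 4)*(k - 2)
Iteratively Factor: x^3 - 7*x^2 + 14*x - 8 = (x - 1)*(x^2 - 6*x + 8) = (x - 4)*(x - 1)*(x - 2)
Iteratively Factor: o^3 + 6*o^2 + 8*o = (o + 4)*(o^2 + 2*o) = (o + 2)*(o + 4)*(o)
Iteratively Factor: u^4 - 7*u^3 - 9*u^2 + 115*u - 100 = (u - 5)*(u^3 - 2*u^2 - 19*u + 20) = (u - 5)*(u + 4)*(u^2 - 6*u + 5) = (u - 5)^2*(u + 4)*(u - 1)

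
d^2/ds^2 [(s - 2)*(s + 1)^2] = 6*s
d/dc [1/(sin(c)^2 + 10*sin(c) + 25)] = -2*cos(c)/(sin(c) + 5)^3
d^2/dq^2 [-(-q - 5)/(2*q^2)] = (q + 15)/q^4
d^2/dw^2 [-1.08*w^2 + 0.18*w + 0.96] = -2.16000000000000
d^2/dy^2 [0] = 0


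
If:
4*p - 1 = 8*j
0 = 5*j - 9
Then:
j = 9/5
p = 77/20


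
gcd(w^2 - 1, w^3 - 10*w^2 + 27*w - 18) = w - 1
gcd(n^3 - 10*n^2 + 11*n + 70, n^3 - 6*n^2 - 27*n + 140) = n - 7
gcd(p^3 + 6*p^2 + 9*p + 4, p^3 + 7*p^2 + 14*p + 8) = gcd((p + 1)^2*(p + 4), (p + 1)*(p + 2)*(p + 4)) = p^2 + 5*p + 4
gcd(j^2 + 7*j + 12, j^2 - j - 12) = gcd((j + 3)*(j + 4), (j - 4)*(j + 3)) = j + 3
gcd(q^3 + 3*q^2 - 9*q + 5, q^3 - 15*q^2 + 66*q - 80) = 1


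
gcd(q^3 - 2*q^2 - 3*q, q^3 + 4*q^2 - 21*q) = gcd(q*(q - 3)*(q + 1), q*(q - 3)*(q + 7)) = q^2 - 3*q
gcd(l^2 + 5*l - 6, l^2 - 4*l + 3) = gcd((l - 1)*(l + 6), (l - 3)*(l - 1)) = l - 1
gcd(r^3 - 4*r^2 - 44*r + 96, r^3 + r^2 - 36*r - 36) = r + 6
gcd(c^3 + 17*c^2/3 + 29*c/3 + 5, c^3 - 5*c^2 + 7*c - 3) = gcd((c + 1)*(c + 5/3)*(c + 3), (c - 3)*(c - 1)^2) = 1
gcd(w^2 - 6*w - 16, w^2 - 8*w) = w - 8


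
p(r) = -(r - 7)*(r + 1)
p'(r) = 6 - 2*r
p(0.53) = 9.90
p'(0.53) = 4.94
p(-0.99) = 0.08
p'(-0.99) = 7.98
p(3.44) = 15.81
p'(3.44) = -0.88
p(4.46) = 13.87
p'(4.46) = -2.92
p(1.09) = 12.35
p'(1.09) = 3.82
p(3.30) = 15.91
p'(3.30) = -0.60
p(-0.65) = 2.68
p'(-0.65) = 7.30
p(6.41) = 4.37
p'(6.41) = -6.82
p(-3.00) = -20.00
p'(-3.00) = 12.00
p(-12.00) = -209.00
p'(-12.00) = 30.00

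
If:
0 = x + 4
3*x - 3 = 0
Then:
No Solution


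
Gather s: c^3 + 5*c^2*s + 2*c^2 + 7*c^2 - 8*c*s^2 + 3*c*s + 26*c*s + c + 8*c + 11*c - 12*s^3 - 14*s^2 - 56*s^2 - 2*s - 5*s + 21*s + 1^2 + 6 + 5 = c^3 + 9*c^2 + 20*c - 12*s^3 + s^2*(-8*c - 70) + s*(5*c^2 + 29*c + 14) + 12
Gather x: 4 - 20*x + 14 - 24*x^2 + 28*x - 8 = -24*x^2 + 8*x + 10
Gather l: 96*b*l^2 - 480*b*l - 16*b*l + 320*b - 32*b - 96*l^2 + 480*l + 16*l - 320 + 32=288*b + l^2*(96*b - 96) + l*(496 - 496*b) - 288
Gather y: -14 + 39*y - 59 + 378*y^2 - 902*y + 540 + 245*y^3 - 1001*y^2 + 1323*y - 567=245*y^3 - 623*y^2 + 460*y - 100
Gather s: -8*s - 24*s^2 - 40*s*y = -24*s^2 + s*(-40*y - 8)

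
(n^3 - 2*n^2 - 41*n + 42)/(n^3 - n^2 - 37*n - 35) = (n^2 + 5*n - 6)/(n^2 + 6*n + 5)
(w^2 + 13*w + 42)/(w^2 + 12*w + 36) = (w + 7)/(w + 6)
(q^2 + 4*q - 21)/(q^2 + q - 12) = (q + 7)/(q + 4)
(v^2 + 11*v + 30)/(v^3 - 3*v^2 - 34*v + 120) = (v + 5)/(v^2 - 9*v + 20)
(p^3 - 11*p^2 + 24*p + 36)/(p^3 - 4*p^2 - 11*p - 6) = (p - 6)/(p + 1)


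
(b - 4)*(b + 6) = b^2 + 2*b - 24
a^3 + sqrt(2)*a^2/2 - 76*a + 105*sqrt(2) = (a - 5*sqrt(2))*(a - 3*sqrt(2)/2)*(a + 7*sqrt(2))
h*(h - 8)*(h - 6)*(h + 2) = h^4 - 12*h^3 + 20*h^2 + 96*h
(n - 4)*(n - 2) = n^2 - 6*n + 8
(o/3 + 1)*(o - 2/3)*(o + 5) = o^3/3 + 22*o^2/9 + 29*o/9 - 10/3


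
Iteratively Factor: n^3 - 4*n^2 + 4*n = (n - 2)*(n^2 - 2*n) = n*(n - 2)*(n - 2)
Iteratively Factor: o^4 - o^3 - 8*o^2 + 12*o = (o)*(o^3 - o^2 - 8*o + 12) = o*(o - 2)*(o^2 + o - 6) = o*(o - 2)*(o + 3)*(o - 2)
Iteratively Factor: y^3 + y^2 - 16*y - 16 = (y - 4)*(y^2 + 5*y + 4) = (y - 4)*(y + 4)*(y + 1)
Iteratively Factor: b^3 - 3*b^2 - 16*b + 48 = (b - 3)*(b^2 - 16) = (b - 3)*(b + 4)*(b - 4)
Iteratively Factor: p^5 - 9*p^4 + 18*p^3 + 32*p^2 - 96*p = (p + 2)*(p^4 - 11*p^3 + 40*p^2 - 48*p) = (p - 4)*(p + 2)*(p^3 - 7*p^2 + 12*p) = (p - 4)*(p - 3)*(p + 2)*(p^2 - 4*p) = (p - 4)^2*(p - 3)*(p + 2)*(p)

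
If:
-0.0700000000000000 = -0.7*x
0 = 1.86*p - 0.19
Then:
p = 0.10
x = 0.10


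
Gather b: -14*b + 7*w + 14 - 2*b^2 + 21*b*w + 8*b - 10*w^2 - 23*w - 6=-2*b^2 + b*(21*w - 6) - 10*w^2 - 16*w + 8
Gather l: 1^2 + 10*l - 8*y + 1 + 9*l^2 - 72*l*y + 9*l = 9*l^2 + l*(19 - 72*y) - 8*y + 2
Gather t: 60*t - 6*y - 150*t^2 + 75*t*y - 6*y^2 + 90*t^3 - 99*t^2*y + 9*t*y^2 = 90*t^3 + t^2*(-99*y - 150) + t*(9*y^2 + 75*y + 60) - 6*y^2 - 6*y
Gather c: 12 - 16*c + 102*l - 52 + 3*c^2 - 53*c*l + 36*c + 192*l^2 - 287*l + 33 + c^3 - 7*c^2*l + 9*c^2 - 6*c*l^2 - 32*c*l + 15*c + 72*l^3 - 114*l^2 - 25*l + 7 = c^3 + c^2*(12 - 7*l) + c*(-6*l^2 - 85*l + 35) + 72*l^3 + 78*l^2 - 210*l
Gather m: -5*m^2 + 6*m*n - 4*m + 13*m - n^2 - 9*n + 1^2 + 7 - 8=-5*m^2 + m*(6*n + 9) - n^2 - 9*n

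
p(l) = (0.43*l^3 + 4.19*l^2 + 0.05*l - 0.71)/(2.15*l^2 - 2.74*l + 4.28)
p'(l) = (2.74 - 4.3*l)*(0.43*l^3 + 4.19*l^2 + 0.05*l - 0.71)/(2.15*l^2 - 2.74*l + 4.28)^2 + (1.29*l^2 + 8.38*l + 0.05)/(2.15*l^2 - 2.74*l + 4.28) = (0.9245*l^4 - 2.3564*l^3 - 6.0669*l^2 + 38.9194*l - 1.7314)/(4.6225*l^4 - 11.782*l^3 + 25.9116*l^2 - 23.4544*l + 18.3184)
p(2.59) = 3.02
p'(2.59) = 0.44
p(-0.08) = -0.15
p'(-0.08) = -0.24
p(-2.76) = 0.78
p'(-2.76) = -0.07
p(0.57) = 0.22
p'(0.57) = 1.55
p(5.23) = 3.60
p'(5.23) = 0.16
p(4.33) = 3.45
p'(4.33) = 0.17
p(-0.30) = -0.07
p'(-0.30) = -0.50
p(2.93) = 3.14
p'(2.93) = 0.32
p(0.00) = -0.17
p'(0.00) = -0.09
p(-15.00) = -0.96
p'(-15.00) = 0.19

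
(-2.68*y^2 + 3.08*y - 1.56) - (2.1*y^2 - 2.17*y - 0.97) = -4.78*y^2 + 5.25*y - 0.59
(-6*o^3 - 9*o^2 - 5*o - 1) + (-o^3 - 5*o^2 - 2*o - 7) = -7*o^3 - 14*o^2 - 7*o - 8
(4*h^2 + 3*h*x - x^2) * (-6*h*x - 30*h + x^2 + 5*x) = -24*h^3*x - 120*h^3 - 14*h^2*x^2 - 70*h^2*x + 9*h*x^3 + 45*h*x^2 - x^4 - 5*x^3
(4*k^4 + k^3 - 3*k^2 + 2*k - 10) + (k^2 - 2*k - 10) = 4*k^4 + k^3 - 2*k^2 - 20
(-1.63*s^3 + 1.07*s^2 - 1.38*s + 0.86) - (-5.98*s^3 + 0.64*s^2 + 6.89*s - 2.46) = 4.35*s^3 + 0.43*s^2 - 8.27*s + 3.32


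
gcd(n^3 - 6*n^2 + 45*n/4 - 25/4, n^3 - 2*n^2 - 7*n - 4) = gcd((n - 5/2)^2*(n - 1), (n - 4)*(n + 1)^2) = 1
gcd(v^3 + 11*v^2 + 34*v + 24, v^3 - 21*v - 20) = v^2 + 5*v + 4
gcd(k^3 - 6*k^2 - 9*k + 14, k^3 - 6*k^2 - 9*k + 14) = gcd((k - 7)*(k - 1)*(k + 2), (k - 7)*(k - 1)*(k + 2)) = k^3 - 6*k^2 - 9*k + 14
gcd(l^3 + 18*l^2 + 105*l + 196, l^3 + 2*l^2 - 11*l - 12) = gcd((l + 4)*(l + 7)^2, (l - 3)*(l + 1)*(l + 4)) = l + 4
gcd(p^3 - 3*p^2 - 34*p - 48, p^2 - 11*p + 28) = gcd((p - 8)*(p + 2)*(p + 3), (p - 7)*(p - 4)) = 1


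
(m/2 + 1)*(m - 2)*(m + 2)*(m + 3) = m^4/2 + 5*m^3/2 + m^2 - 10*m - 12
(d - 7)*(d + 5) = d^2 - 2*d - 35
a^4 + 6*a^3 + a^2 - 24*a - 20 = (a - 2)*(a + 1)*(a + 2)*(a + 5)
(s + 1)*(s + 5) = s^2 + 6*s + 5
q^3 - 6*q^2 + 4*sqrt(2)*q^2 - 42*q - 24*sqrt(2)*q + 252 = (q - 6)*(q - 3*sqrt(2))*(q + 7*sqrt(2))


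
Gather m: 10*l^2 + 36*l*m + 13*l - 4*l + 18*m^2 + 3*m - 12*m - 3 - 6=10*l^2 + 9*l + 18*m^2 + m*(36*l - 9) - 9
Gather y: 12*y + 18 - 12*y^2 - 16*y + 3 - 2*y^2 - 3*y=-14*y^2 - 7*y + 21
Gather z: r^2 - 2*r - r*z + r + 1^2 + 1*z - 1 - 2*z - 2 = r^2 - r + z*(-r - 1) - 2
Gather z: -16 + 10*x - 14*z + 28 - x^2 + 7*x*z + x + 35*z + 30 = -x^2 + 11*x + z*(7*x + 21) + 42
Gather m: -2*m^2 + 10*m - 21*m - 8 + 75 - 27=-2*m^2 - 11*m + 40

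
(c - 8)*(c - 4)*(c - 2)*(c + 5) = c^4 - 9*c^3 - 14*c^2 + 216*c - 320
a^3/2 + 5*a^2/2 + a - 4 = (a/2 + 1)*(a - 1)*(a + 4)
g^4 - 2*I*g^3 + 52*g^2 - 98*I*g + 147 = (g - 7*I)*(g - 3*I)*(g + I)*(g + 7*I)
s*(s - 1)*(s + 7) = s^3 + 6*s^2 - 7*s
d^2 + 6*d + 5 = (d + 1)*(d + 5)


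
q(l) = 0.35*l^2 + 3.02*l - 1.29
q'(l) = 0.7*l + 3.02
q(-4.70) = -7.75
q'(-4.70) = -0.27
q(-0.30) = -2.16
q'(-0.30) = 2.81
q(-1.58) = -5.19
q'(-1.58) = 1.91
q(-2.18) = -6.21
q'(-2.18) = 1.49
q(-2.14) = -6.15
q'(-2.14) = 1.52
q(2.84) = 10.11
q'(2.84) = 5.01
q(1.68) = 4.77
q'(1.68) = 4.20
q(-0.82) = -3.53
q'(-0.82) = 2.45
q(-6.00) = -6.81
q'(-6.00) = -1.18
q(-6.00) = -6.81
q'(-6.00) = -1.18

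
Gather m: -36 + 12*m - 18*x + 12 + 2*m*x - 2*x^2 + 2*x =m*(2*x + 12) - 2*x^2 - 16*x - 24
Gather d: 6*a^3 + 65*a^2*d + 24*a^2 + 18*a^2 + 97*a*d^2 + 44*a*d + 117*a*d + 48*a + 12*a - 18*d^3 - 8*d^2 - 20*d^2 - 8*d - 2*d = 6*a^3 + 42*a^2 + 60*a - 18*d^3 + d^2*(97*a - 28) + d*(65*a^2 + 161*a - 10)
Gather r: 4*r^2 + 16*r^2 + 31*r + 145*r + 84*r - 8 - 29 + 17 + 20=20*r^2 + 260*r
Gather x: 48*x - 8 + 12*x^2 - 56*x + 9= 12*x^2 - 8*x + 1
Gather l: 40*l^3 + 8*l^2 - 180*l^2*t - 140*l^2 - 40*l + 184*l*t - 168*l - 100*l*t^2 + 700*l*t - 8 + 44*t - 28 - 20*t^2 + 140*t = 40*l^3 + l^2*(-180*t - 132) + l*(-100*t^2 + 884*t - 208) - 20*t^2 + 184*t - 36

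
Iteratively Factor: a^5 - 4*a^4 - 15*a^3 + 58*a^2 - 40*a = (a - 1)*(a^4 - 3*a^3 - 18*a^2 + 40*a) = (a - 5)*(a - 1)*(a^3 + 2*a^2 - 8*a) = a*(a - 5)*(a - 1)*(a^2 + 2*a - 8) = a*(a - 5)*(a - 1)*(a + 4)*(a - 2)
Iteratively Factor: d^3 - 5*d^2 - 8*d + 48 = (d - 4)*(d^2 - d - 12) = (d - 4)^2*(d + 3)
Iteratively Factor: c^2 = (c)*(c)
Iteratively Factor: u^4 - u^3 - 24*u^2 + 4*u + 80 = (u + 2)*(u^3 - 3*u^2 - 18*u + 40) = (u - 2)*(u + 2)*(u^2 - u - 20) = (u - 5)*(u - 2)*(u + 2)*(u + 4)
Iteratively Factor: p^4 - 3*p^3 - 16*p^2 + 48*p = (p)*(p^3 - 3*p^2 - 16*p + 48) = p*(p - 3)*(p^2 - 16) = p*(p - 3)*(p + 4)*(p - 4)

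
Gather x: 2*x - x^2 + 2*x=-x^2 + 4*x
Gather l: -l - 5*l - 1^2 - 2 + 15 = 12 - 6*l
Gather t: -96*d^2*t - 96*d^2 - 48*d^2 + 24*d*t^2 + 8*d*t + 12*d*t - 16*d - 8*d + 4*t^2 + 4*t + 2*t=-144*d^2 - 24*d + t^2*(24*d + 4) + t*(-96*d^2 + 20*d + 6)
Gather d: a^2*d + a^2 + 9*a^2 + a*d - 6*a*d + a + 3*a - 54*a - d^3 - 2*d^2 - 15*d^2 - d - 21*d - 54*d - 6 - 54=10*a^2 - 50*a - d^3 - 17*d^2 + d*(a^2 - 5*a - 76) - 60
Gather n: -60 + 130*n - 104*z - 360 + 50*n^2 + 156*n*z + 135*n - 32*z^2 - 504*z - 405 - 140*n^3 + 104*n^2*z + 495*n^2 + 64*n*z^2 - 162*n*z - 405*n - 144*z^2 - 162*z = -140*n^3 + n^2*(104*z + 545) + n*(64*z^2 - 6*z - 140) - 176*z^2 - 770*z - 825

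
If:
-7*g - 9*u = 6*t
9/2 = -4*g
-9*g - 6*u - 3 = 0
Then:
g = -9/8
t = -15/32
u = 19/16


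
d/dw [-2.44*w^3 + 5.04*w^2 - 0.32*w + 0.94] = -7.32*w^2 + 10.08*w - 0.32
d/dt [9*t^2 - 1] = 18*t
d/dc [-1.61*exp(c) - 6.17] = -1.61*exp(c)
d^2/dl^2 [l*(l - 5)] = 2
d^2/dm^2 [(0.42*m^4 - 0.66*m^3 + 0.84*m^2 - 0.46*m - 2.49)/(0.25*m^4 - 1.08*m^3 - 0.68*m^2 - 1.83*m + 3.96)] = (-1.11022302462516e-16*m^10 + 0.1443*m^9 + 0.743400000000001*m^8 - 0.0731999999999964*m^7 - 11.7258*m^6 + 59.452104*m^5 - 92.660616*m^4 - 22.66988*m^3 + 90.841896*m^2 - 152.017992*m - 10.409634)/(0.015625*m^12 - 0.2025*m^11 + 0.7473*m^10 - 0.501237*m^9 + 1.674444*m^8 - 12.450312*m^7 + 3.951163*m^6 - 6.809868*m^5 + 57.38202*m^4 - 27.369927*m^3 + 7.79446800000001*m^2 - 86.091984*m + 62.099136)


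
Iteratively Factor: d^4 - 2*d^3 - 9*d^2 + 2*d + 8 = (d - 1)*(d^3 - d^2 - 10*d - 8) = (d - 1)*(d + 2)*(d^2 - 3*d - 4) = (d - 4)*(d - 1)*(d + 2)*(d + 1)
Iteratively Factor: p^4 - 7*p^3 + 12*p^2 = (p)*(p^3 - 7*p^2 + 12*p) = p^2*(p^2 - 7*p + 12) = p^2*(p - 4)*(p - 3)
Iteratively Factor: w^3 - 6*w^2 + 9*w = (w - 3)*(w^2 - 3*w) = w*(w - 3)*(w - 3)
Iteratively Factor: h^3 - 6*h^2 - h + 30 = (h + 2)*(h^2 - 8*h + 15) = (h - 3)*(h + 2)*(h - 5)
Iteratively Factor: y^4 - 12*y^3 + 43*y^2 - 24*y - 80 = (y - 5)*(y^3 - 7*y^2 + 8*y + 16) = (y - 5)*(y - 4)*(y^2 - 3*y - 4) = (y - 5)*(y - 4)^2*(y + 1)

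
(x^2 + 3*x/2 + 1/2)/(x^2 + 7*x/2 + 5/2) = (2*x + 1)/(2*x + 5)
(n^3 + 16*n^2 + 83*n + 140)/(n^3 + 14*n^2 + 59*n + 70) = (n + 4)/(n + 2)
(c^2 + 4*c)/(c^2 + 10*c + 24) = c/(c + 6)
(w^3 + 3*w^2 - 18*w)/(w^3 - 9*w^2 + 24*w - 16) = w*(w^2 + 3*w - 18)/(w^3 - 9*w^2 + 24*w - 16)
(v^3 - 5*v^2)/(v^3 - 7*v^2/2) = 2*(v - 5)/(2*v - 7)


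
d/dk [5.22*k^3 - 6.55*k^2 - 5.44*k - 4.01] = 15.66*k^2 - 13.1*k - 5.44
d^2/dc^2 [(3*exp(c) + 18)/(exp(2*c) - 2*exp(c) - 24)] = 3*(exp(4*c) + 26*exp(3*c) + 108*exp(2*c) + 552*exp(c) + 288)*exp(c)/(exp(6*c) - 6*exp(5*c) - 60*exp(4*c) + 280*exp(3*c) + 1440*exp(2*c) - 3456*exp(c) - 13824)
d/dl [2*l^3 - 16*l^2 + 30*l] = 6*l^2 - 32*l + 30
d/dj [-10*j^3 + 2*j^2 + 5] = 2*j*(2 - 15*j)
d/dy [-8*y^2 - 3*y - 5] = -16*y - 3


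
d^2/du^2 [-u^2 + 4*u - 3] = -2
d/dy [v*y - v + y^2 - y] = v + 2*y - 1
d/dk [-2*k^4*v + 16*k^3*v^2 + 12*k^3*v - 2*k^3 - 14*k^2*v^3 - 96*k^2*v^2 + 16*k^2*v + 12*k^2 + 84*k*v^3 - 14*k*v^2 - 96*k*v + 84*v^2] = -8*k^3*v + 48*k^2*v^2 + 36*k^2*v - 6*k^2 - 28*k*v^3 - 192*k*v^2 + 32*k*v + 24*k + 84*v^3 - 14*v^2 - 96*v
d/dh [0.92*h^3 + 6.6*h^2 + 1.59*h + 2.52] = 2.76*h^2 + 13.2*h + 1.59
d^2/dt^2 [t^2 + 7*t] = 2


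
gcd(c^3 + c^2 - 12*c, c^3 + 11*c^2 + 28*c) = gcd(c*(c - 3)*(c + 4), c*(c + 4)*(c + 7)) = c^2 + 4*c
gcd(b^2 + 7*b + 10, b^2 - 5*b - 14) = b + 2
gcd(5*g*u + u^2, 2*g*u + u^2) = u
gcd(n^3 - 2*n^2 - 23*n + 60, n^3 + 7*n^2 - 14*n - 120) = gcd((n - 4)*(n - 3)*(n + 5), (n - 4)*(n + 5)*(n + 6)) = n^2 + n - 20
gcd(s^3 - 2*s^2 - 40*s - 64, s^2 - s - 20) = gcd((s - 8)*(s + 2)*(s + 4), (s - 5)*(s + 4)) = s + 4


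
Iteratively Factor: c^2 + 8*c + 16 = (c + 4)*(c + 4)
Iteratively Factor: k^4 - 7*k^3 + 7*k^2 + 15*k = (k)*(k^3 - 7*k^2 + 7*k + 15) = k*(k + 1)*(k^2 - 8*k + 15) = k*(k - 5)*(k + 1)*(k - 3)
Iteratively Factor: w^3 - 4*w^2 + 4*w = (w - 2)*(w^2 - 2*w) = w*(w - 2)*(w - 2)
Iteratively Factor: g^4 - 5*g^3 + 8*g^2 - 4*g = (g - 2)*(g^3 - 3*g^2 + 2*g) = g*(g - 2)*(g^2 - 3*g + 2) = g*(g - 2)^2*(g - 1)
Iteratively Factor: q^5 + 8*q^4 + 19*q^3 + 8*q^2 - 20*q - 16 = (q + 2)*(q^4 + 6*q^3 + 7*q^2 - 6*q - 8) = (q + 2)*(q + 4)*(q^3 + 2*q^2 - q - 2) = (q - 1)*(q + 2)*(q + 4)*(q^2 + 3*q + 2) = (q - 1)*(q + 1)*(q + 2)*(q + 4)*(q + 2)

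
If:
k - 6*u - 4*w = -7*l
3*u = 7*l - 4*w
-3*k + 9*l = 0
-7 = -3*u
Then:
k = 7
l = 7/3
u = 7/3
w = 7/3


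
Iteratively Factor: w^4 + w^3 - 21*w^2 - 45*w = (w + 3)*(w^3 - 2*w^2 - 15*w) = w*(w + 3)*(w^2 - 2*w - 15) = w*(w + 3)^2*(w - 5)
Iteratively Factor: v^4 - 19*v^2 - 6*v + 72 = (v - 2)*(v^3 + 2*v^2 - 15*v - 36) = (v - 2)*(v + 3)*(v^2 - v - 12) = (v - 4)*(v - 2)*(v + 3)*(v + 3)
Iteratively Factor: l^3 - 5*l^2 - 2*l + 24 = (l + 2)*(l^2 - 7*l + 12) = (l - 4)*(l + 2)*(l - 3)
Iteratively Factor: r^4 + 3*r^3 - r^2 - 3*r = (r)*(r^3 + 3*r^2 - r - 3) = r*(r + 1)*(r^2 + 2*r - 3) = r*(r + 1)*(r + 3)*(r - 1)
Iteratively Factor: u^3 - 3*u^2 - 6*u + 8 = (u - 4)*(u^2 + u - 2) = (u - 4)*(u + 2)*(u - 1)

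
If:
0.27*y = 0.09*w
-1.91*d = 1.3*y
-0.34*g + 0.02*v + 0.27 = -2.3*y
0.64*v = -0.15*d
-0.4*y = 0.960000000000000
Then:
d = 1.63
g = -15.46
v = -0.38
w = -7.20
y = -2.40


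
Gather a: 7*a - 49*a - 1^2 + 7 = 6 - 42*a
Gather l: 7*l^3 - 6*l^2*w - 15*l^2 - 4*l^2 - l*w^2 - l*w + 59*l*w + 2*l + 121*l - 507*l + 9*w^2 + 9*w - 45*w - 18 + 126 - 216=7*l^3 + l^2*(-6*w - 19) + l*(-w^2 + 58*w - 384) + 9*w^2 - 36*w - 108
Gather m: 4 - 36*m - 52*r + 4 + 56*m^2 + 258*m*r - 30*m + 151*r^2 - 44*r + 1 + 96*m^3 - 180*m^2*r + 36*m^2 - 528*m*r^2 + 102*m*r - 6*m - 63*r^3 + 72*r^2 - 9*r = 96*m^3 + m^2*(92 - 180*r) + m*(-528*r^2 + 360*r - 72) - 63*r^3 + 223*r^2 - 105*r + 9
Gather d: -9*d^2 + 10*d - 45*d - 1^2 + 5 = -9*d^2 - 35*d + 4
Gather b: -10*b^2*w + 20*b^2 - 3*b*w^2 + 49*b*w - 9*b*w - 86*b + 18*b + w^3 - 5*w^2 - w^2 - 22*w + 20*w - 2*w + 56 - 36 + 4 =b^2*(20 - 10*w) + b*(-3*w^2 + 40*w - 68) + w^3 - 6*w^2 - 4*w + 24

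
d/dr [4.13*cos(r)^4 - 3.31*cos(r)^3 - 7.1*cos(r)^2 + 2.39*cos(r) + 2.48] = (-16.52*cos(r)^3 + 9.93*cos(r)^2 + 14.2*cos(r) - 2.39)*sin(r)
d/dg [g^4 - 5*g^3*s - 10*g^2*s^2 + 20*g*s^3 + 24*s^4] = 4*g^3 - 15*g^2*s - 20*g*s^2 + 20*s^3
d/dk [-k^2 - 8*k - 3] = -2*k - 8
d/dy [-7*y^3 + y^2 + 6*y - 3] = -21*y^2 + 2*y + 6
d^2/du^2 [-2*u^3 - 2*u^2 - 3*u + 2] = -12*u - 4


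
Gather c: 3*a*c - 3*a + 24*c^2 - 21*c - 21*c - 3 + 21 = -3*a + 24*c^2 + c*(3*a - 42) + 18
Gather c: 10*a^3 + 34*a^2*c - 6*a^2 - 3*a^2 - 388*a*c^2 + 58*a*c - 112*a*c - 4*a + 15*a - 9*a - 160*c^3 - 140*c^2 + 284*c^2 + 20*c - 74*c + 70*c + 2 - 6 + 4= 10*a^3 - 9*a^2 + 2*a - 160*c^3 + c^2*(144 - 388*a) + c*(34*a^2 - 54*a + 16)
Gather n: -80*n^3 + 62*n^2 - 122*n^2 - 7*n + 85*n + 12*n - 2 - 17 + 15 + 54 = -80*n^3 - 60*n^2 + 90*n + 50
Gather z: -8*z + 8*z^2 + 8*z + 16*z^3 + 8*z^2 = 16*z^3 + 16*z^2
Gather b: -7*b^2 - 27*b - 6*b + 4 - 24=-7*b^2 - 33*b - 20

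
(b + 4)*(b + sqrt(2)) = b^2 + sqrt(2)*b + 4*b + 4*sqrt(2)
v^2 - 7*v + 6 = (v - 6)*(v - 1)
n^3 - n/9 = n*(n - 1/3)*(n + 1/3)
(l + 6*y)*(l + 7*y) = l^2 + 13*l*y + 42*y^2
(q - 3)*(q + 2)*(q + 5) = q^3 + 4*q^2 - 11*q - 30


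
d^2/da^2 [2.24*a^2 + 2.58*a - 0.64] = 4.48000000000000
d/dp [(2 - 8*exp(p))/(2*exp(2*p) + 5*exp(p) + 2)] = (16*exp(2*p) - 8*exp(p) - 26)*exp(p)/(4*exp(4*p) + 20*exp(3*p) + 33*exp(2*p) + 20*exp(p) + 4)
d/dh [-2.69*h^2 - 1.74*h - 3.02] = -5.38*h - 1.74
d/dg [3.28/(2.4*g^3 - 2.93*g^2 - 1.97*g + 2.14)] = (-23.616*g^2 + 19.2208*g + 6.4616)/(2.4*g^3 - 2.93*g^2 - 1.97*g + 2.14)^2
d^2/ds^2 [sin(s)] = -sin(s)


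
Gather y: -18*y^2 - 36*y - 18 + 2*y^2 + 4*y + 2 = -16*y^2 - 32*y - 16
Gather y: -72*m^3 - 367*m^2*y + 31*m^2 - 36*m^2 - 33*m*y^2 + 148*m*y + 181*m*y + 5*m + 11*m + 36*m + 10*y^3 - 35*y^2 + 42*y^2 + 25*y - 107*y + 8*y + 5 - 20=-72*m^3 - 5*m^2 + 52*m + 10*y^3 + y^2*(7 - 33*m) + y*(-367*m^2 + 329*m - 74) - 15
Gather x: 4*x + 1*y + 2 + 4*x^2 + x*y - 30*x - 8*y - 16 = 4*x^2 + x*(y - 26) - 7*y - 14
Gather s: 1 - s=1 - s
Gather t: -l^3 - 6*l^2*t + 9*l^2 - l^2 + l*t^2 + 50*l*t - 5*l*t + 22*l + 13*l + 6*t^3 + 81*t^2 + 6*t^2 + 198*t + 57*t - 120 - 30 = -l^3 + 8*l^2 + 35*l + 6*t^3 + t^2*(l + 87) + t*(-6*l^2 + 45*l + 255) - 150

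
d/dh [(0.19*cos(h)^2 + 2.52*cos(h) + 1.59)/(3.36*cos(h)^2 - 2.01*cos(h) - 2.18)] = (8.8491*cos(h)^2 + 11.5132*cos(h) + 2.2977)*sin(h)/(11.2896*cos(h)^4 - 13.5072*cos(h)^3 - 10.6095*cos(h)^2 + 8.7636*cos(h) + 4.7524)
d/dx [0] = 0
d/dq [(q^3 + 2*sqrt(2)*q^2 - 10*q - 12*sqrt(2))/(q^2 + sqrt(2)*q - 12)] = 1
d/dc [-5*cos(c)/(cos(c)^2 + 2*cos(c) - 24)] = 5*(sin(c)^2 - 25)*sin(c)/((cos(c) - 4)^2*(cos(c) + 6)^2)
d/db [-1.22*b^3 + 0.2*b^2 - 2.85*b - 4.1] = -3.66*b^2 + 0.4*b - 2.85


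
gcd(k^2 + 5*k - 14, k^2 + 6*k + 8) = 1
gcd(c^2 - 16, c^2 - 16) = c^2 - 16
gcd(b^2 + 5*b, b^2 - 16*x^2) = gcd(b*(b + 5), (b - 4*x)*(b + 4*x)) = 1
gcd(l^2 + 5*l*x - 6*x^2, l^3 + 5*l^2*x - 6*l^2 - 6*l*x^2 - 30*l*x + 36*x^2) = -l^2 - 5*l*x + 6*x^2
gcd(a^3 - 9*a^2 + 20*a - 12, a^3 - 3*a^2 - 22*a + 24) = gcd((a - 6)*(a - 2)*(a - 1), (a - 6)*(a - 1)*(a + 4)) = a^2 - 7*a + 6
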